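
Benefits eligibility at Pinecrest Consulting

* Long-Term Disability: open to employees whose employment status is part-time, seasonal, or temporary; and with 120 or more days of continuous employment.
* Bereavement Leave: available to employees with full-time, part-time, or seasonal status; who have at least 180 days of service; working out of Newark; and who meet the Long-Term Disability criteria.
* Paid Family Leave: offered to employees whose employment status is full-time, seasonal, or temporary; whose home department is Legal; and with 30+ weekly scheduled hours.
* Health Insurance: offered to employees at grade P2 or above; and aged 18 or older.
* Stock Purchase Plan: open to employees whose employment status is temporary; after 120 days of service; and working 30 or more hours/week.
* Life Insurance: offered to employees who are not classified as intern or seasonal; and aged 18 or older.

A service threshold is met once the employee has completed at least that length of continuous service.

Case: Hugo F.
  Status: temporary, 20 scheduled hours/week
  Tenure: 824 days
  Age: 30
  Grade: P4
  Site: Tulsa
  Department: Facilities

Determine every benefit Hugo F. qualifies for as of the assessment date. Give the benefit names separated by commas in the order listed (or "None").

Long-Term Disability, Health Insurance, Life Insurance

Long-Term Disability — status temporary ✓; service 824 days ≥ 120 days ✓ → eligible.
Bereavement Leave — status temporary ✗ (requires full-time, part-time, or seasonal) → not eligible.
Paid Family Leave — status temporary ✓; dept Facilities ✗ → not eligible.
Health Insurance — grade P4 ≥ P2 ✓; age 30 ≥ 18 ✓ → eligible.
Stock Purchase Plan — status temporary ✓; service 824 days ≥ 120 days ✓; 20 hrs/wk < 30 ✗ → not eligible.
Life Insurance — status temporary ✓ (not excluded); age 30 ≥ 18 ✓ → eligible.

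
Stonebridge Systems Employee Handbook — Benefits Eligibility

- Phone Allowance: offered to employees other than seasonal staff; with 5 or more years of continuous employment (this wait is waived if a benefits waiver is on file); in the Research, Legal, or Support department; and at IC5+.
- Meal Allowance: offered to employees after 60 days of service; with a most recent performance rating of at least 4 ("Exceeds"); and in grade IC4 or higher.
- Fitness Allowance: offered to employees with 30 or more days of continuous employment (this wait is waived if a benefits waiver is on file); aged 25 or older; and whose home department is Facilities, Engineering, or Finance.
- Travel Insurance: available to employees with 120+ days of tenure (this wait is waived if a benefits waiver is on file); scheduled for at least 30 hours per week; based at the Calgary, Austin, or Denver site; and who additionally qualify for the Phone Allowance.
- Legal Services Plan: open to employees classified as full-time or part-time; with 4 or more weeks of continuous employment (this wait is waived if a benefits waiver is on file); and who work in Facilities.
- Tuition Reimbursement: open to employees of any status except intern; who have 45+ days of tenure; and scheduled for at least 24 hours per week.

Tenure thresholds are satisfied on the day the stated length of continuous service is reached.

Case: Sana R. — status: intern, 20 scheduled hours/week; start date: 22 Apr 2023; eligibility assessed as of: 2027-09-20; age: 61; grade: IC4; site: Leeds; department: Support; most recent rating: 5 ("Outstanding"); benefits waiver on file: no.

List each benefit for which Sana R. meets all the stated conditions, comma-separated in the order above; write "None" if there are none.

Service from 22 Apr 2023 to 2027-09-20: 1612 days.
Phone Allowance — status intern ✓ (not excluded); no waiver, service 1612 days < 5 years (≈1825 days) ✗ → not eligible.
Meal Allowance — service 1612 days ≥ 60 days ✓; rating 5 ≥ 4 ✓; grade IC4 ≥ IC4 ✓ → eligible.
Fitness Allowance — no waiver, service 1612 days ≥ 30 days ✓; age 61 ≥ 25 ✓; dept Support ✗ → not eligible.
Travel Insurance — no waiver, service 1612 days ≥ 120 days ✓; 20 hrs/wk < 30 ✗ → not eligible.
Legal Services Plan — status intern ✗ (requires full-time or part-time) → not eligible.
Tuition Reimbursement — status intern ✗ (excluded) → not eligible.

Meal Allowance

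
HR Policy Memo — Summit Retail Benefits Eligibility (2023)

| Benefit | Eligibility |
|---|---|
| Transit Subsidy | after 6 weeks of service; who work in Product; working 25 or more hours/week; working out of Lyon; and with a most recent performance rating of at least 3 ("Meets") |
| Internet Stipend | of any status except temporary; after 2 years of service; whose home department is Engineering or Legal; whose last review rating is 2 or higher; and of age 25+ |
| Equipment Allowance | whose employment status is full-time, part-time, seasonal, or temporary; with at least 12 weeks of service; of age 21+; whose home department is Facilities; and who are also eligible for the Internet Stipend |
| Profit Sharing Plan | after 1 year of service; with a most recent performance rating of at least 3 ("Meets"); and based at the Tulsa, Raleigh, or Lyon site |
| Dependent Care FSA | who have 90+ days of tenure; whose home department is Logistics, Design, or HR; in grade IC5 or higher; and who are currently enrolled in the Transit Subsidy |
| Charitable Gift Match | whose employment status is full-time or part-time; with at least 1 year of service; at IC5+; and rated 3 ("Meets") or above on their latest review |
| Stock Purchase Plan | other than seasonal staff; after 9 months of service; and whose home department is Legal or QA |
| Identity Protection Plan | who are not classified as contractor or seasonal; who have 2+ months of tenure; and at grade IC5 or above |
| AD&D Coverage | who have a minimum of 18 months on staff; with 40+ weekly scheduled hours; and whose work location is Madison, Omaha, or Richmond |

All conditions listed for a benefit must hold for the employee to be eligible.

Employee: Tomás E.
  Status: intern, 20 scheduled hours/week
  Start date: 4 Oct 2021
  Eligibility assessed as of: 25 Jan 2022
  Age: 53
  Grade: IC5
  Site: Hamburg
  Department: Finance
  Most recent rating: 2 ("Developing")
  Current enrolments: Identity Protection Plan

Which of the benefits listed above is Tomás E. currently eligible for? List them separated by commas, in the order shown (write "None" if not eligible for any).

Service from 4 Oct 2021 to 25 Jan 2022: 113 days.
Transit Subsidy — service 113 days ≥ 6 weeks (≈42 days) ✓; dept Finance ✗ → not eligible.
Internet Stipend — status intern ✓ (not excluded); service 113 days < 2 years (≈730 days) ✗ → not eligible.
Equipment Allowance — status intern ✗ (requires full-time, part-time, seasonal, or temporary) → not eligible.
Profit Sharing Plan — service 113 days < 1 year (≈365 days) ✗ → not eligible.
Dependent Care FSA — service 113 days ≥ 90 days ✓; dept Finance ✗ → not eligible.
Charitable Gift Match — status intern ✗ (requires full-time or part-time) → not eligible.
Stock Purchase Plan — status intern ✓ (not excluded); service 113 days < 9 months (≈270 days) ✗ → not eligible.
Identity Protection Plan — status intern ✓ (not excluded); service 113 days ≥ 2 months (≈60 days) ✓; grade IC5 ≥ IC5 ✓ → eligible.
AD&D Coverage — service 113 days < 18 months (≈540 days) ✗ → not eligible.

Identity Protection Plan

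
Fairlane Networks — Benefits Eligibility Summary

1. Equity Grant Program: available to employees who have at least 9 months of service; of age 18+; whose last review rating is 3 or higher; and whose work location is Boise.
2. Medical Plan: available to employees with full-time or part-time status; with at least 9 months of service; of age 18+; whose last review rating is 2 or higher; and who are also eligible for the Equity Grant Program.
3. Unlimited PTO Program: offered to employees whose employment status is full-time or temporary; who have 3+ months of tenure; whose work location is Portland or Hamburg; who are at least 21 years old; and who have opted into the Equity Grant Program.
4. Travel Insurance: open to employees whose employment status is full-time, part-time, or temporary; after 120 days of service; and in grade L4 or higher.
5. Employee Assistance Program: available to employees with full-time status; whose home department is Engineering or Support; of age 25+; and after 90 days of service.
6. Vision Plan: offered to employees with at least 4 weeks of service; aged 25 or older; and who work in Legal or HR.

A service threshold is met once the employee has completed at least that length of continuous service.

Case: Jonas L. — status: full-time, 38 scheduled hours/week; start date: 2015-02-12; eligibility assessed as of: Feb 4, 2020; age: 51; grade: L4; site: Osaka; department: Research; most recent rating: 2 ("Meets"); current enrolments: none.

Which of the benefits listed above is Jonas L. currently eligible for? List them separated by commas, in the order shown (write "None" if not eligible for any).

Travel Insurance

Service from 2015-02-12 to Feb 4, 2020: 1818 days.
Equity Grant Program — service 1818 days ≥ 9 months (≈270 days) ✓; age 51 ≥ 18 ✓; rating 2 < 3 ✗ → not eligible.
Medical Plan — status full-time ✓; service 1818 days ≥ 9 months (≈270 days) ✓; age 51 ≥ 18 ✓; rating 2 ≥ 2 ✓; not eligible for Equity Grant Program ✗ → not eligible.
Unlimited PTO Program — status full-time ✓; service 1818 days ≥ 3 months (≈90 days) ✓; site Osaka ✗ (not Portland or Hamburg) → not eligible.
Travel Insurance — status full-time ✓; service 1818 days ≥ 120 days ✓; grade L4 ≥ L4 ✓ → eligible.
Employee Assistance Program — status full-time ✓; dept Research ✗ → not eligible.
Vision Plan — service 1818 days ≥ 4 weeks (≈28 days) ✓; age 51 ≥ 25 ✓; dept Research ✗ → not eligible.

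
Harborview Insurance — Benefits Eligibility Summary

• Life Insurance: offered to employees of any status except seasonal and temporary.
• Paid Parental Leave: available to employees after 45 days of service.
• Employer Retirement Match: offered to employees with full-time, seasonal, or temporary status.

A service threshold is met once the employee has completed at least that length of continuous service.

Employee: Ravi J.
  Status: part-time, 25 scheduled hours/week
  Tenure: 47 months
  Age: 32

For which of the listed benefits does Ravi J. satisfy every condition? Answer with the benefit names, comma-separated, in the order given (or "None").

Life Insurance — status part-time ✓ (not excluded) → eligible.
Paid Parental Leave — service 47 months ≥ 45 days ✓ → eligible.
Employer Retirement Match — status part-time ✗ (requires full-time, seasonal, or temporary) → not eligible.

Life Insurance, Paid Parental Leave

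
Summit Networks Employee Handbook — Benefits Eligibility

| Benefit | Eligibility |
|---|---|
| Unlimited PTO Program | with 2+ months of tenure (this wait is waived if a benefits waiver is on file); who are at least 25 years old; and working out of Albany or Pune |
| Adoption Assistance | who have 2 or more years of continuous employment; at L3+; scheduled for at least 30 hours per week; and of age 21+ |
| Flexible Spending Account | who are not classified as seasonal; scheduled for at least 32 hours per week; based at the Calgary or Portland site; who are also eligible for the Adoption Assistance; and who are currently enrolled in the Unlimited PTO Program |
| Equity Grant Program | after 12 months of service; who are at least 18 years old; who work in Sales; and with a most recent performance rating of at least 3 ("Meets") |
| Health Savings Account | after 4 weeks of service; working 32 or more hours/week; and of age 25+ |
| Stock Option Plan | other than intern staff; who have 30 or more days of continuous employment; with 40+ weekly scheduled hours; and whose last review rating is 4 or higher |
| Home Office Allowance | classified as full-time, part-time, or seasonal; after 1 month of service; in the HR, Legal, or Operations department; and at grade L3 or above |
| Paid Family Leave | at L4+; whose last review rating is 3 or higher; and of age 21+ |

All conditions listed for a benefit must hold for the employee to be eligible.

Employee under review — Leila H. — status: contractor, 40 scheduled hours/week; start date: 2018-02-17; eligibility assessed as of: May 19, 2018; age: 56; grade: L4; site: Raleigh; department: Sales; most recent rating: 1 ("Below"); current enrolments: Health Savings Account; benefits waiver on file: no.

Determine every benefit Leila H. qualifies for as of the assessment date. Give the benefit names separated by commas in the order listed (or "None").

Health Savings Account

Service from 2018-02-17 to May 19, 2018: 91 days.
Unlimited PTO Program — no waiver, service 91 days ≥ 2 months (≈60 days) ✓; age 56 ≥ 25 ✓; site Raleigh ✗ (not Albany or Pune) → not eligible.
Adoption Assistance — service 91 days < 2 years (≈730 days) ✗ → not eligible.
Flexible Spending Account — status contractor ✓ (not excluded); 40 hrs/wk ≥ 32 ✓; site Raleigh ✗ (not Calgary or Portland) → not eligible.
Equity Grant Program — service 91 days < 12 months (≈360 days) ✗ → not eligible.
Health Savings Account — service 91 days ≥ 4 weeks (≈28 days) ✓; 40 hrs/wk ≥ 32 ✓; age 56 ≥ 25 ✓ → eligible.
Stock Option Plan — status contractor ✓ (not excluded); service 91 days ≥ 30 days ✓; 40 hrs/wk ≥ 40 ✓; rating 1 < 4 ✗ → not eligible.
Home Office Allowance — status contractor ✗ (requires full-time, part-time, or seasonal) → not eligible.
Paid Family Leave — grade L4 ≥ L4 ✓; rating 1 < 3 ✗ → not eligible.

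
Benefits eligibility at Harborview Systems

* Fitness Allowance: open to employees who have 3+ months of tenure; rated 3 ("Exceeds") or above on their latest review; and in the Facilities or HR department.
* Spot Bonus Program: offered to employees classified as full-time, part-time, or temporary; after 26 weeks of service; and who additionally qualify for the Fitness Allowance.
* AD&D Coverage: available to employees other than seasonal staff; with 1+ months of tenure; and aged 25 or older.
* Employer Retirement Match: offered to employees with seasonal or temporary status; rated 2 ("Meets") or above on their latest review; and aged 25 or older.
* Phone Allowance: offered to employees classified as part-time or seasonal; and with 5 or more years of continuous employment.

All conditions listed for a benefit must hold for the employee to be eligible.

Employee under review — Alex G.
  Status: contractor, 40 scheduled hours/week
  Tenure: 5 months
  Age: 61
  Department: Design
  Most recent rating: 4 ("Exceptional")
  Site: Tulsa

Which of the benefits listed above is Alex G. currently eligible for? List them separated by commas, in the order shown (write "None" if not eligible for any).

Fitness Allowance — service 5 months ≥ 3 months ✓; rating 4 ≥ 3 ✓; dept Design ✗ → not eligible.
Spot Bonus Program — status contractor ✗ (requires full-time, part-time, or temporary) → not eligible.
AD&D Coverage — status contractor ✓ (not excluded); service 5 months ≥ 1 month ✓; age 61 ≥ 25 ✓ → eligible.
Employer Retirement Match — status contractor ✗ (requires seasonal or temporary) → not eligible.
Phone Allowance — status contractor ✗ (requires part-time or seasonal) → not eligible.

AD&D Coverage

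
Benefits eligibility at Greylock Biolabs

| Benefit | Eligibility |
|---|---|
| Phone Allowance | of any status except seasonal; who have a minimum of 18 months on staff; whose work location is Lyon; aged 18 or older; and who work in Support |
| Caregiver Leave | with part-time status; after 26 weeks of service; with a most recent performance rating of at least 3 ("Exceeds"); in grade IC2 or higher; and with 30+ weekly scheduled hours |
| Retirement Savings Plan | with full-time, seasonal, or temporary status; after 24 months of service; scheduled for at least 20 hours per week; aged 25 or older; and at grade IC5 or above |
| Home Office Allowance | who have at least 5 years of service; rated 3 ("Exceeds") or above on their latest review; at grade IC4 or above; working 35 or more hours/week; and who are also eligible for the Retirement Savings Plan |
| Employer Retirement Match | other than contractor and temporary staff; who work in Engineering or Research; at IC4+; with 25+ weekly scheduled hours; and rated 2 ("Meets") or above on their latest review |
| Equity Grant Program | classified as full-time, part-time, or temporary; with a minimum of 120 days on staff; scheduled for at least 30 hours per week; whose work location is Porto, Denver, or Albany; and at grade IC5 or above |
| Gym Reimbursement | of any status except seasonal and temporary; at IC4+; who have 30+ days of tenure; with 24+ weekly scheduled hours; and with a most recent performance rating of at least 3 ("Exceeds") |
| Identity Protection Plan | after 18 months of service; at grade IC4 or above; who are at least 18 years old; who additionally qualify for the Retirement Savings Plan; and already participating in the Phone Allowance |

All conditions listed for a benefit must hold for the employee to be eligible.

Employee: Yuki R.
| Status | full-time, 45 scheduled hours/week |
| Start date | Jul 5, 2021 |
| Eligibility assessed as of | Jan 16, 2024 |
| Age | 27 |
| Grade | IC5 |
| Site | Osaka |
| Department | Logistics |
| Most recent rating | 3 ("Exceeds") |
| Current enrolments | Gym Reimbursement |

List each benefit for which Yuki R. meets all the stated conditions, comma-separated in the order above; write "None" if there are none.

Retirement Savings Plan, Gym Reimbursement

Service from Jul 5, 2021 to Jan 16, 2024: 925 days.
Phone Allowance — status full-time ✓ (not excluded); service 925 days ≥ 18 months (≈540 days) ✓; site Osaka ✗ (not Lyon) → not eligible.
Caregiver Leave — status full-time ✗ (requires part-time) → not eligible.
Retirement Savings Plan — status full-time ✓; service 925 days ≥ 24 months (≈720 days) ✓; 45 hrs/wk ≥ 20 ✓; age 27 ≥ 25 ✓; grade IC5 ≥ IC5 ✓ → eligible.
Home Office Allowance — service 925 days < 5 years (≈1825 days) ✗ → not eligible.
Employer Retirement Match — status full-time ✓ (not excluded); dept Logistics ✗ → not eligible.
Equity Grant Program — status full-time ✓; service 925 days ≥ 120 days ✓; 45 hrs/wk ≥ 30 ✓; site Osaka ✗ (not Porto, Denver, or Albany) → not eligible.
Gym Reimbursement — status full-time ✓ (not excluded); grade IC5 ≥ IC4 ✓; service 925 days ≥ 30 days ✓; 45 hrs/wk ≥ 24 ✓; rating 3 ≥ 3 ✓ → eligible.
Identity Protection Plan — service 925 days ≥ 18 months (≈540 days) ✓; grade IC5 ≥ IC4 ✓; age 27 ≥ 18 ✓; eligible for Retirement Savings Plan ✓; not enrolled in Phone Allowance ✗ → not eligible.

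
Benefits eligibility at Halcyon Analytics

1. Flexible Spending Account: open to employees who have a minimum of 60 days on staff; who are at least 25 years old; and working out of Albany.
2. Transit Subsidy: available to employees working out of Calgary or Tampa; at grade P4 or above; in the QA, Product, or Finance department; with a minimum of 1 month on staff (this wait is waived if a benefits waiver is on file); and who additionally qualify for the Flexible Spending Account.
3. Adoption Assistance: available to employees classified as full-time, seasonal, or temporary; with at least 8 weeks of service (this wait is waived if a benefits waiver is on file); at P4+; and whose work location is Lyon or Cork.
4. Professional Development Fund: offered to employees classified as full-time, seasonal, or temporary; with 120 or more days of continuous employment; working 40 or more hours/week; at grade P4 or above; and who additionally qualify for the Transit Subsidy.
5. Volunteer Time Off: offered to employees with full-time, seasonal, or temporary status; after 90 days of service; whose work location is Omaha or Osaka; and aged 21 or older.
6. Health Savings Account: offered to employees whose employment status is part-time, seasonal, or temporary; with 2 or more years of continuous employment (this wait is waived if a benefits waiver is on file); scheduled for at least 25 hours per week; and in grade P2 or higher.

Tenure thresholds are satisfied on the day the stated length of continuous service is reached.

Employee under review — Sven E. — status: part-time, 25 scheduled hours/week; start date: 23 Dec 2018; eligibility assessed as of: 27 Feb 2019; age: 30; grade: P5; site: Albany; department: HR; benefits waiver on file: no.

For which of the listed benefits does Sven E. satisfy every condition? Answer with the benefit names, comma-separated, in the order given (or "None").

Service from 23 Dec 2018 to 27 Feb 2019: 66 days.
Flexible Spending Account — service 66 days ≥ 60 days ✓; age 30 ≥ 25 ✓; site Albany ✓ → eligible.
Transit Subsidy — site Albany ✗ (not Calgary or Tampa) → not eligible.
Adoption Assistance — status part-time ✗ (requires full-time, seasonal, or temporary) → not eligible.
Professional Development Fund — status part-time ✗ (requires full-time, seasonal, or temporary) → not eligible.
Volunteer Time Off — status part-time ✗ (requires full-time, seasonal, or temporary) → not eligible.
Health Savings Account — status part-time ✓; no waiver, service 66 days < 2 years (≈730 days) ✗ → not eligible.

Flexible Spending Account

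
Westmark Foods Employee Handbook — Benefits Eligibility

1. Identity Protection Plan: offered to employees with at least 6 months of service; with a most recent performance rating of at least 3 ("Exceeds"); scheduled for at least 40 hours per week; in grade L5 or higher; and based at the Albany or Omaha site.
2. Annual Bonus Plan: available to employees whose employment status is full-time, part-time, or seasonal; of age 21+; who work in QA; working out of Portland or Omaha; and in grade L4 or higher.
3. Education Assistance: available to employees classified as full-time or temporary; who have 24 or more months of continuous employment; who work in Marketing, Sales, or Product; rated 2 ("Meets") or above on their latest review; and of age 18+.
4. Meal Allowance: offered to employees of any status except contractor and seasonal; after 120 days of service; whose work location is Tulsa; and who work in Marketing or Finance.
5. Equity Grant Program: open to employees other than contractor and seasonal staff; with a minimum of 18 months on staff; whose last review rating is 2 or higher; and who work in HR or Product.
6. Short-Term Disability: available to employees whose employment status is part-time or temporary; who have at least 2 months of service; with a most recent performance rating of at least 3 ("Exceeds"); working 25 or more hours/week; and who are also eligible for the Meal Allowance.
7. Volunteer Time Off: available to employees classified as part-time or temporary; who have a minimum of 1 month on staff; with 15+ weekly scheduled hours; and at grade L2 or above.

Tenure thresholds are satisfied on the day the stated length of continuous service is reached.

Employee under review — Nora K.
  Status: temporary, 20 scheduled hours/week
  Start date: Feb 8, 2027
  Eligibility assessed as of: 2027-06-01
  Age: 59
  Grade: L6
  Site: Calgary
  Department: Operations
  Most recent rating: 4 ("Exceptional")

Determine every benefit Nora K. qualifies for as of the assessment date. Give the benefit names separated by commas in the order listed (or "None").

Volunteer Time Off

Service from Feb 8, 2027 to 2027-06-01: 113 days.
Identity Protection Plan — service 113 days < 6 months (≈180 days) ✗ → not eligible.
Annual Bonus Plan — status temporary ✗ (requires full-time, part-time, or seasonal) → not eligible.
Education Assistance — status temporary ✓; service 113 days < 24 months (≈720 days) ✗ → not eligible.
Meal Allowance — status temporary ✓ (not excluded); service 113 days < 120 days ✗ → not eligible.
Equity Grant Program — status temporary ✓ (not excluded); service 113 days < 18 months (≈540 days) ✗ → not eligible.
Short-Term Disability — status temporary ✓; service 113 days ≥ 2 months (≈60 days) ✓; rating 4 ≥ 3 ✓; 20 hrs/wk < 25 ✗ → not eligible.
Volunteer Time Off — status temporary ✓; service 113 days ≥ 1 month (≈30 days) ✓; 20 hrs/wk ≥ 15 ✓; grade L6 ≥ L2 ✓ → eligible.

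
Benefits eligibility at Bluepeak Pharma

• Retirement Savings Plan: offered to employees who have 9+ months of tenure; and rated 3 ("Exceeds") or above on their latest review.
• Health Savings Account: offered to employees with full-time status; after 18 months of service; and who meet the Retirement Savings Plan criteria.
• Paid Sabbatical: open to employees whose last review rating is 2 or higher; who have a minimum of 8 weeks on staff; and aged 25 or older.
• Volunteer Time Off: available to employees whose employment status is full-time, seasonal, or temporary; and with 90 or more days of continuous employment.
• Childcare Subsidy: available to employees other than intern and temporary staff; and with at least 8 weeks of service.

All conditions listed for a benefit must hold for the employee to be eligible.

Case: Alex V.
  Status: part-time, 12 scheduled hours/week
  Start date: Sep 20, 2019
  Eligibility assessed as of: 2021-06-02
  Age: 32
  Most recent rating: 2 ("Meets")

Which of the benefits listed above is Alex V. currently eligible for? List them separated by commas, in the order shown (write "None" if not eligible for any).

Service from Sep 20, 2019 to 2021-06-02: 621 days.
Retirement Savings Plan — service 621 days ≥ 9 months (≈270 days) ✓; rating 2 < 3 ✗ → not eligible.
Health Savings Account — status part-time ✗ (requires full-time) → not eligible.
Paid Sabbatical — rating 2 ≥ 2 ✓; service 621 days ≥ 8 weeks (≈56 days) ✓; age 32 ≥ 25 ✓ → eligible.
Volunteer Time Off — status part-time ✗ (requires full-time, seasonal, or temporary) → not eligible.
Childcare Subsidy — status part-time ✓ (not excluded); service 621 days ≥ 8 weeks (≈56 days) ✓ → eligible.

Paid Sabbatical, Childcare Subsidy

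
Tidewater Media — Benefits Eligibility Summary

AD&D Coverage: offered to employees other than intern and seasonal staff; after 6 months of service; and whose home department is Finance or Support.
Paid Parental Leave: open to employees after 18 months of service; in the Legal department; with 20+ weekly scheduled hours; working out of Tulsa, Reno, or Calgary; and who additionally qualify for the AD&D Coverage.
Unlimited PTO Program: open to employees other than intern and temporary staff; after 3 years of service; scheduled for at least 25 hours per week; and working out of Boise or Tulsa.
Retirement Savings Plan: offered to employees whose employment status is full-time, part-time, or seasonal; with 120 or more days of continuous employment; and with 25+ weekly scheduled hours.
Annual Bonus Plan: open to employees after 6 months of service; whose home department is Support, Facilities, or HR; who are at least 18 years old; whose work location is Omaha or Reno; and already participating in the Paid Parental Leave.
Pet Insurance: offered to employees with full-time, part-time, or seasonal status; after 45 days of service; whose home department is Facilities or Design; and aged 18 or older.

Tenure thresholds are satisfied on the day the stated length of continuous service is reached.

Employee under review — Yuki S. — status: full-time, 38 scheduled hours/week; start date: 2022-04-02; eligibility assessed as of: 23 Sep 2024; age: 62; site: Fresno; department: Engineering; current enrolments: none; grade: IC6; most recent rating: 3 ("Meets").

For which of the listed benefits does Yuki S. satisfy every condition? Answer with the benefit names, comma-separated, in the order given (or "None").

Retirement Savings Plan

Service from 2022-04-02 to 23 Sep 2024: 905 days.
AD&D Coverage — status full-time ✓ (not excluded); service 905 days ≥ 6 months (≈180 days) ✓; dept Engineering ✗ → not eligible.
Paid Parental Leave — service 905 days ≥ 18 months (≈540 days) ✓; dept Engineering ✗ → not eligible.
Unlimited PTO Program — status full-time ✓ (not excluded); service 905 days < 3 years (≈1095 days) ✗ → not eligible.
Retirement Savings Plan — status full-time ✓; service 905 days ≥ 120 days ✓; 38 hrs/wk ≥ 25 ✓ → eligible.
Annual Bonus Plan — service 905 days ≥ 6 months (≈180 days) ✓; dept Engineering ✗ → not eligible.
Pet Insurance — status full-time ✓; service 905 days ≥ 45 days ✓; dept Engineering ✗ → not eligible.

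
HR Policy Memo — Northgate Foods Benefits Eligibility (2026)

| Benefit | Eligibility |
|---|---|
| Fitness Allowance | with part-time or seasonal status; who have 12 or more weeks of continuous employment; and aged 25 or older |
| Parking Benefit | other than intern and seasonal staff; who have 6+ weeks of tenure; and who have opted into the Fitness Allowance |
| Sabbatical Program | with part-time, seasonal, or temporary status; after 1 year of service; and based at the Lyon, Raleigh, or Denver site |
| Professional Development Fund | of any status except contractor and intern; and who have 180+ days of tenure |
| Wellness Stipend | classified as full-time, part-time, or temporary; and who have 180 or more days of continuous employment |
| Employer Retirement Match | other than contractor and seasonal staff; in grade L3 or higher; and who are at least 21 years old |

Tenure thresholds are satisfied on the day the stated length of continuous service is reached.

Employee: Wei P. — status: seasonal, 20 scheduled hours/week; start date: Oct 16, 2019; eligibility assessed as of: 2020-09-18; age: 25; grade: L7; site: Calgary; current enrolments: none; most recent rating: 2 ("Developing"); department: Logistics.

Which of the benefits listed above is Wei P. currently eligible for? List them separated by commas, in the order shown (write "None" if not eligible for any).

Service from Oct 16, 2019 to 2020-09-18: 338 days.
Fitness Allowance — status seasonal ✓; service 338 days ≥ 12 weeks (≈84 days) ✓; age 25 ≥ 25 ✓ → eligible.
Parking Benefit — status seasonal ✗ (excluded) → not eligible.
Sabbatical Program — status seasonal ✓; service 338 days < 1 year (≈365 days) ✗ → not eligible.
Professional Development Fund — status seasonal ✓ (not excluded); service 338 days ≥ 180 days ✓ → eligible.
Wellness Stipend — status seasonal ✗ (requires full-time, part-time, or temporary) → not eligible.
Employer Retirement Match — status seasonal ✗ (excluded) → not eligible.

Fitness Allowance, Professional Development Fund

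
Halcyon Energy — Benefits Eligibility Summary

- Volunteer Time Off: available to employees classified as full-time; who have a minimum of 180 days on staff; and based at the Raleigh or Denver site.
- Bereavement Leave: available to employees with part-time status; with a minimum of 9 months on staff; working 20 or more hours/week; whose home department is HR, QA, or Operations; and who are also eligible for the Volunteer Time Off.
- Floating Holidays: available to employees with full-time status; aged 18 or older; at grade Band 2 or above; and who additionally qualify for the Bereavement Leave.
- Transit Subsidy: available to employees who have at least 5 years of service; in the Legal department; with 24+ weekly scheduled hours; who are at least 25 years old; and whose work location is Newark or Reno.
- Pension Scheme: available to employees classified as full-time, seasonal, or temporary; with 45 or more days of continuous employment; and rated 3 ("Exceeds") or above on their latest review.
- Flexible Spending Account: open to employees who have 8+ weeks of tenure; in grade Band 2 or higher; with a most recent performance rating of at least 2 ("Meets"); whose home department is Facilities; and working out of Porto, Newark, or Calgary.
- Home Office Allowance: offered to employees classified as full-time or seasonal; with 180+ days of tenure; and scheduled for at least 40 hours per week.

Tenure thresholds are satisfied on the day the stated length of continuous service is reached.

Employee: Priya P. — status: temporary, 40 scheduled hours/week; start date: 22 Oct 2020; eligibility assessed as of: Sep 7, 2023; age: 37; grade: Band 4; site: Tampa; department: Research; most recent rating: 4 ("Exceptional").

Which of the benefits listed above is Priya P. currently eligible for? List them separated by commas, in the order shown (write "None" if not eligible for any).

Pension Scheme

Service from 22 Oct 2020 to Sep 7, 2023: 1050 days.
Volunteer Time Off — status temporary ✗ (requires full-time) → not eligible.
Bereavement Leave — status temporary ✗ (requires part-time) → not eligible.
Floating Holidays — status temporary ✗ (requires full-time) → not eligible.
Transit Subsidy — service 1050 days < 5 years (≈1825 days) ✗ → not eligible.
Pension Scheme — status temporary ✓; service 1050 days ≥ 45 days ✓; rating 4 ≥ 3 ✓ → eligible.
Flexible Spending Account — service 1050 days ≥ 8 weeks (≈56 days) ✓; grade Band 4 ≥ Band 2 ✓; rating 4 ≥ 2 ✓; dept Research ✗ → not eligible.
Home Office Allowance — status temporary ✗ (requires full-time or seasonal) → not eligible.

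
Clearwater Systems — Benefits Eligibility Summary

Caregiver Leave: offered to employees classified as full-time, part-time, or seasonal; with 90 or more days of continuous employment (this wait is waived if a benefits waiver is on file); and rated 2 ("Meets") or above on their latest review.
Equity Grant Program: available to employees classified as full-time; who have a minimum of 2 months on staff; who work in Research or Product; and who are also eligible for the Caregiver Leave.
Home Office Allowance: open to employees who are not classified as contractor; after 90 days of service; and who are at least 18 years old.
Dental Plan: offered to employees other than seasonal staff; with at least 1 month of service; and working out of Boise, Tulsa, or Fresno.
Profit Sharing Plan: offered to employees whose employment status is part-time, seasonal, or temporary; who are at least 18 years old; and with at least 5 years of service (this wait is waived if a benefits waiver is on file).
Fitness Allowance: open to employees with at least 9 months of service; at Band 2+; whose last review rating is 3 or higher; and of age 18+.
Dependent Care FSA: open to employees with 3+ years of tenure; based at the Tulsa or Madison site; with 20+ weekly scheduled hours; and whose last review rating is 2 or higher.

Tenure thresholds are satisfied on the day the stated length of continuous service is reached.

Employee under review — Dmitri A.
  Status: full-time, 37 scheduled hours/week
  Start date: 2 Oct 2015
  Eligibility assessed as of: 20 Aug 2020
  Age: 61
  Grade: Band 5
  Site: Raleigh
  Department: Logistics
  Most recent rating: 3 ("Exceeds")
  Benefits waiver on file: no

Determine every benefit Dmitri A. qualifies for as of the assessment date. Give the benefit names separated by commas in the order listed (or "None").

Caregiver Leave, Home Office Allowance, Fitness Allowance

Service from 2 Oct 2015 to 20 Aug 2020: 1784 days.
Caregiver Leave — status full-time ✓; no waiver, service 1784 days ≥ 90 days ✓; rating 3 ≥ 2 ✓ → eligible.
Equity Grant Program — status full-time ✓; service 1784 days ≥ 2 months (≈60 days) ✓; dept Logistics ✗ → not eligible.
Home Office Allowance — status full-time ✓ (not excluded); service 1784 days ≥ 90 days ✓; age 61 ≥ 18 ✓ → eligible.
Dental Plan — status full-time ✓ (not excluded); service 1784 days ≥ 1 month (≈30 days) ✓; site Raleigh ✗ (not Boise, Tulsa, or Fresno) → not eligible.
Profit Sharing Plan — status full-time ✗ (requires part-time, seasonal, or temporary) → not eligible.
Fitness Allowance — service 1784 days ≥ 9 months (≈270 days) ✓; grade Band 5 ≥ Band 2 ✓; rating 3 ≥ 3 ✓; age 61 ≥ 18 ✓ → eligible.
Dependent Care FSA — service 1784 days ≥ 3 years (≈1095 days) ✓; site Raleigh ✗ (not Tulsa or Madison) → not eligible.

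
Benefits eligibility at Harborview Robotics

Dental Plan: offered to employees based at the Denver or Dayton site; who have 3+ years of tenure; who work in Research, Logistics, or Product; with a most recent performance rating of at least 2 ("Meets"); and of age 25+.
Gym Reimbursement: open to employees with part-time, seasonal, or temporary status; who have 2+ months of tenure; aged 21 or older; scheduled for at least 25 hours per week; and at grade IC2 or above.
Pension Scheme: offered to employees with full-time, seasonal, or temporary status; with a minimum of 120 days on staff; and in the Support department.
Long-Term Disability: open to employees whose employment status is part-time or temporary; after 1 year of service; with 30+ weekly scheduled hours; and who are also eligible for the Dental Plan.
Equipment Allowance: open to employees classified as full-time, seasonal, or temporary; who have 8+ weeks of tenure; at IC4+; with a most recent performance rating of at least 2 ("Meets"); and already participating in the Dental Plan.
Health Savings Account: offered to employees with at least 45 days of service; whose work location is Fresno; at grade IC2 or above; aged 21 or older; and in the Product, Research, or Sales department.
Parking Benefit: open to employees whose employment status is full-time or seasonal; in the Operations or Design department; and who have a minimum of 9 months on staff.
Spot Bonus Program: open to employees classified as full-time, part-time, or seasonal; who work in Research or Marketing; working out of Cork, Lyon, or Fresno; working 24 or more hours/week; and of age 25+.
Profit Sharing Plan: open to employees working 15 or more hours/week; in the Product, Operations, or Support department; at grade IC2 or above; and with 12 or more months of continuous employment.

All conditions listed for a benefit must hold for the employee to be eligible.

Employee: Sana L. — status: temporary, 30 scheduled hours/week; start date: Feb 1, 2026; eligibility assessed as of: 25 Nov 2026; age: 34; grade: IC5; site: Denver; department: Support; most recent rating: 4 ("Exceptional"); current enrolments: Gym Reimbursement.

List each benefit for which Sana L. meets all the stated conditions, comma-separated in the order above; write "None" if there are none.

Gym Reimbursement, Pension Scheme

Service from Feb 1, 2026 to 25 Nov 2026: 297 days.
Dental Plan — site Denver ✓; service 297 days < 3 years (≈1095 days) ✗ → not eligible.
Gym Reimbursement — status temporary ✓; service 297 days ≥ 2 months (≈60 days) ✓; age 34 ≥ 21 ✓; 30 hrs/wk ≥ 25 ✓; grade IC5 ≥ IC2 ✓ → eligible.
Pension Scheme — status temporary ✓; service 297 days ≥ 120 days ✓; dept Support ✓ → eligible.
Long-Term Disability — status temporary ✓; service 297 days < 1 year (≈365 days) ✗ → not eligible.
Equipment Allowance — status temporary ✓; service 297 days ≥ 8 weeks (≈56 days) ✓; grade IC5 ≥ IC4 ✓; rating 4 ≥ 2 ✓; not enrolled in Dental Plan ✗ → not eligible.
Health Savings Account — service 297 days ≥ 45 days ✓; site Denver ✗ (not Fresno) → not eligible.
Parking Benefit — status temporary ✗ (requires full-time or seasonal) → not eligible.
Spot Bonus Program — status temporary ✗ (requires full-time, part-time, or seasonal) → not eligible.
Profit Sharing Plan — 30 hrs/wk ≥ 15 ✓; dept Support ✓; grade IC5 ≥ IC2 ✓; service 297 days < 12 months (≈360 days) ✗ → not eligible.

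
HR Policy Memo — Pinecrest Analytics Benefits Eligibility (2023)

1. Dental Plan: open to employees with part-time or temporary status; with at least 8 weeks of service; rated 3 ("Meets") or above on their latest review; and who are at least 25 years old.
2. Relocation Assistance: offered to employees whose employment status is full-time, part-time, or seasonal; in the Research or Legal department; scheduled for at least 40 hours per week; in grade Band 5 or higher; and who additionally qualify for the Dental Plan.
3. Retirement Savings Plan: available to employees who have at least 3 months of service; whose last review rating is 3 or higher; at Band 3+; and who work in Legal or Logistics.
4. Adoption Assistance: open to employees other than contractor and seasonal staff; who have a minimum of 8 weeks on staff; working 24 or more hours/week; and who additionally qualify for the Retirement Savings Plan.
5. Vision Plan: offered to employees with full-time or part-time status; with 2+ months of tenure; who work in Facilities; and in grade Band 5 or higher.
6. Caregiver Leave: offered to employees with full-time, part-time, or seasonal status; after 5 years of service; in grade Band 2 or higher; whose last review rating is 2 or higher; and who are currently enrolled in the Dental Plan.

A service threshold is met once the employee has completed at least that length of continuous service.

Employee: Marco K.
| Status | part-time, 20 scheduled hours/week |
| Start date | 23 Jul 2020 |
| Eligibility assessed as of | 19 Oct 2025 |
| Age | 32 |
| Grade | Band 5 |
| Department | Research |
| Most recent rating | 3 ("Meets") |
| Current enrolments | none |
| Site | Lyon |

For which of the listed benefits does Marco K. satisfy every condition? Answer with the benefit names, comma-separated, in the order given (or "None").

Dental Plan

Service from 23 Jul 2020 to 19 Oct 2025: 1914 days.
Dental Plan — status part-time ✓; service 1914 days ≥ 8 weeks (≈56 days) ✓; rating 3 ≥ 3 ✓; age 32 ≥ 25 ✓ → eligible.
Relocation Assistance — status part-time ✓; dept Research ✓; 20 hrs/wk < 40 ✗ → not eligible.
Retirement Savings Plan — service 1914 days ≥ 3 months (≈90 days) ✓; rating 3 ≥ 3 ✓; grade Band 5 ≥ Band 3 ✓; dept Research ✗ → not eligible.
Adoption Assistance — status part-time ✓ (not excluded); service 1914 days ≥ 8 weeks (≈56 days) ✓; 20 hrs/wk < 24 ✗ → not eligible.
Vision Plan — status part-time ✓; service 1914 days ≥ 2 months (≈60 days) ✓; dept Research ✗ → not eligible.
Caregiver Leave — status part-time ✓; service 1914 days ≥ 5 years (≈1825 days) ✓; grade Band 5 ≥ Band 2 ✓; rating 3 ≥ 2 ✓; not enrolled in Dental Plan ✗ → not eligible.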